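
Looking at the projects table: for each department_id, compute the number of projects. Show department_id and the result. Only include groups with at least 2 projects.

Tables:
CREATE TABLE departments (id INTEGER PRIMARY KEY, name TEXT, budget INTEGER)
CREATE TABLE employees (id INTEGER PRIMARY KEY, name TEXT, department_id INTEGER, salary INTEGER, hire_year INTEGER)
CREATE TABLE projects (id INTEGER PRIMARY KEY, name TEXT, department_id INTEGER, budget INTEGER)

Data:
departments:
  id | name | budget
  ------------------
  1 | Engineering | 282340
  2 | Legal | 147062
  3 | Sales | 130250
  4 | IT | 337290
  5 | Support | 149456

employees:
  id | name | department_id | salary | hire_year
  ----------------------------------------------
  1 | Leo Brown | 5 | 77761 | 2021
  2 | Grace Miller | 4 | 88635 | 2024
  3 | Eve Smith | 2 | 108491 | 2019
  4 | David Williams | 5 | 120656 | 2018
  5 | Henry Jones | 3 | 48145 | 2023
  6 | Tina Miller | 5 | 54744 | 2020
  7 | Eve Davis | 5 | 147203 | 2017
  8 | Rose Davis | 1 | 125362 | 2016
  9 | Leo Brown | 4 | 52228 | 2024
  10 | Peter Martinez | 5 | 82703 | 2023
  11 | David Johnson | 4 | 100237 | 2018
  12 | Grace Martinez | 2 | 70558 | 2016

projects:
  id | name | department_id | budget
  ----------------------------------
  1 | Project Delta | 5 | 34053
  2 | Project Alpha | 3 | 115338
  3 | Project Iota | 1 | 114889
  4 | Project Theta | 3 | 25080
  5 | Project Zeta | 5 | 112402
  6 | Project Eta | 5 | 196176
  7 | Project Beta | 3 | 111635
SELECT department_id, COUNT(*) AS n FROM projects GROUP BY department_id HAVING COUNT(*) >= 2

Execution result:
department_id | n
3 | 3
5 | 3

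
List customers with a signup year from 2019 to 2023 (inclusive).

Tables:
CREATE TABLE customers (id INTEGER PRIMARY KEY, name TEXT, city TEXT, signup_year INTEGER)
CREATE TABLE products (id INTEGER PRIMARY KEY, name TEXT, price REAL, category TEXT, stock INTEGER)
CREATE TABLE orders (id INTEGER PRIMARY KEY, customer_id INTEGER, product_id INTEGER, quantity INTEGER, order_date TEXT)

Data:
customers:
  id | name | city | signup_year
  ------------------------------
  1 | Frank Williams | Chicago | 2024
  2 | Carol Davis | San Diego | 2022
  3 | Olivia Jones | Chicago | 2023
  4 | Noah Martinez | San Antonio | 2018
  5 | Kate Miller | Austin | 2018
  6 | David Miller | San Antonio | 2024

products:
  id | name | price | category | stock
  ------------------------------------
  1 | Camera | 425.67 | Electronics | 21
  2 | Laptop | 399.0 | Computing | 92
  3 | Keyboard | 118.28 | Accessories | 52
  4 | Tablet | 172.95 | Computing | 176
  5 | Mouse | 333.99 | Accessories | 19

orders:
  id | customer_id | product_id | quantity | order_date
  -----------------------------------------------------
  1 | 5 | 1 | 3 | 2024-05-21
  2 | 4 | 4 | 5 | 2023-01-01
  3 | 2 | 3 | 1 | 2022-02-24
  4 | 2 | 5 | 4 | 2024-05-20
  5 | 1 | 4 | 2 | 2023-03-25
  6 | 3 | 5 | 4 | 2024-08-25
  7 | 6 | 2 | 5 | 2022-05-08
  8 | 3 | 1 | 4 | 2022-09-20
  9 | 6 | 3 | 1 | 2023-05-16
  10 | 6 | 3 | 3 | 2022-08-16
SELECT name, signup_year FROM customers WHERE signup_year BETWEEN 2019 AND 2023

Execution result:
name | signup_year
Carol Davis | 2022
Olivia Jones | 2023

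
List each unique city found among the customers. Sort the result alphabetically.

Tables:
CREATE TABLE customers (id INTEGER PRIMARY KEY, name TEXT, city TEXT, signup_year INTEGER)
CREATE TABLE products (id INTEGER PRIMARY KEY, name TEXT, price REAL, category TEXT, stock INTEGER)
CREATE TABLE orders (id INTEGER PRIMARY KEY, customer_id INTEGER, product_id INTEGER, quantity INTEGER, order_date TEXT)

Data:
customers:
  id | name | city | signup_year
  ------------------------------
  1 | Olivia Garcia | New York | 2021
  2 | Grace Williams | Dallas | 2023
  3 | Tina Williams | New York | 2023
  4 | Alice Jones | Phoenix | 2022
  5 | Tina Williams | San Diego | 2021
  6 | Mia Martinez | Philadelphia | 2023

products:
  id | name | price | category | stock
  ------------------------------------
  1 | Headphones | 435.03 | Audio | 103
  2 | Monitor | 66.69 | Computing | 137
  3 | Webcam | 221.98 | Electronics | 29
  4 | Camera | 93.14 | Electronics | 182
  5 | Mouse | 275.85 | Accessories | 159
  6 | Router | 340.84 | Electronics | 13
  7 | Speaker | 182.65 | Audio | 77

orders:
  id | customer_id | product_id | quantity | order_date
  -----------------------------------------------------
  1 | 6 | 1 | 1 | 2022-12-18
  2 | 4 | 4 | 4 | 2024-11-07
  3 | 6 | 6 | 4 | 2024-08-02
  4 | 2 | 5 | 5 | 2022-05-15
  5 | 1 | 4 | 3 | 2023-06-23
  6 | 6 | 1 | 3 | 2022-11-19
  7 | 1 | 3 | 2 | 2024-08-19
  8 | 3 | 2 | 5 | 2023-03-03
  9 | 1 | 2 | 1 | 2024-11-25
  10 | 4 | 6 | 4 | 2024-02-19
SELECT DISTINCT city FROM customers ORDER BY city

Execution result:
city
Dallas
New York
Philadelphia
Phoenix
San Diego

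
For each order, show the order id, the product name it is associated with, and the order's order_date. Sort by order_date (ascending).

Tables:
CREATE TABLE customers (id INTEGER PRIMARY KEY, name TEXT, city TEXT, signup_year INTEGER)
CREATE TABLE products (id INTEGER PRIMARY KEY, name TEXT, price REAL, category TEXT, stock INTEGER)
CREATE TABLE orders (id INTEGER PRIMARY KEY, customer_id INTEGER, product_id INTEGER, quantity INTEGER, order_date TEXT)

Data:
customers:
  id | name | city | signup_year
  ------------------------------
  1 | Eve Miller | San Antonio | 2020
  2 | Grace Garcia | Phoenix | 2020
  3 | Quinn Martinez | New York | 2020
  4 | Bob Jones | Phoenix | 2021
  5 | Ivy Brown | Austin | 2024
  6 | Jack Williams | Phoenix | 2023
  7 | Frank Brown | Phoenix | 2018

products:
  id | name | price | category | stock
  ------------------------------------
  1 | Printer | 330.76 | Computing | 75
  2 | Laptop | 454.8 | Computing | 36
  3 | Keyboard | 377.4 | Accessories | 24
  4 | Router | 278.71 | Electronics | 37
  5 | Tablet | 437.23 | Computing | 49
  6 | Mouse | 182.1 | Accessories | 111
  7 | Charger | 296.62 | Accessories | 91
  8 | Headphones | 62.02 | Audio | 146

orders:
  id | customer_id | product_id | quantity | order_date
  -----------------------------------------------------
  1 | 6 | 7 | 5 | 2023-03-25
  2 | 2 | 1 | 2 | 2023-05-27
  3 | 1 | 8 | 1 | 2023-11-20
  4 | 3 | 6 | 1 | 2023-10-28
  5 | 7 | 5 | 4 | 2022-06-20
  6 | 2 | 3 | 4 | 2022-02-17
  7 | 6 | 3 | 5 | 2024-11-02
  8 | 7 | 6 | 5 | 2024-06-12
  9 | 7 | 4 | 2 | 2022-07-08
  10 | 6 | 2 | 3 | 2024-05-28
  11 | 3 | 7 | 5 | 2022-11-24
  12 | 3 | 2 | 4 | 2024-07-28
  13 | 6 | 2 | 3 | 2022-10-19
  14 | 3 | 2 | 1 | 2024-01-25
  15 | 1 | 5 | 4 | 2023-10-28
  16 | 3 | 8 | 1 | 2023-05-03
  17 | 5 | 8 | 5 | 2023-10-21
SELECT c.id, p.name AS product, c.order_date FROM orders c JOIN products p ON c.product_id = p.id ORDER BY c.order_date ASC

Execution result:
id | product | order_date
6 | Keyboard | 2022-02-17
5 | Tablet | 2022-06-20
9 | Router | 2022-07-08
13 | Laptop | 2022-10-19
11 | Charger | 2022-11-24
1 | Charger | 2023-03-25
16 | Headphones | 2023-05-03
2 | Printer | 2023-05-27
17 | Headphones | 2023-10-21
4 | Mouse | 2023-10-28
15 | Tablet | 2023-10-28
3 | Headphones | 2023-11-20
14 | Laptop | 2024-01-25
10 | Laptop | 2024-05-28
8 | Mouse | 2024-06-12
12 | Laptop | 2024-07-28
7 | Keyboard | 2024-11-02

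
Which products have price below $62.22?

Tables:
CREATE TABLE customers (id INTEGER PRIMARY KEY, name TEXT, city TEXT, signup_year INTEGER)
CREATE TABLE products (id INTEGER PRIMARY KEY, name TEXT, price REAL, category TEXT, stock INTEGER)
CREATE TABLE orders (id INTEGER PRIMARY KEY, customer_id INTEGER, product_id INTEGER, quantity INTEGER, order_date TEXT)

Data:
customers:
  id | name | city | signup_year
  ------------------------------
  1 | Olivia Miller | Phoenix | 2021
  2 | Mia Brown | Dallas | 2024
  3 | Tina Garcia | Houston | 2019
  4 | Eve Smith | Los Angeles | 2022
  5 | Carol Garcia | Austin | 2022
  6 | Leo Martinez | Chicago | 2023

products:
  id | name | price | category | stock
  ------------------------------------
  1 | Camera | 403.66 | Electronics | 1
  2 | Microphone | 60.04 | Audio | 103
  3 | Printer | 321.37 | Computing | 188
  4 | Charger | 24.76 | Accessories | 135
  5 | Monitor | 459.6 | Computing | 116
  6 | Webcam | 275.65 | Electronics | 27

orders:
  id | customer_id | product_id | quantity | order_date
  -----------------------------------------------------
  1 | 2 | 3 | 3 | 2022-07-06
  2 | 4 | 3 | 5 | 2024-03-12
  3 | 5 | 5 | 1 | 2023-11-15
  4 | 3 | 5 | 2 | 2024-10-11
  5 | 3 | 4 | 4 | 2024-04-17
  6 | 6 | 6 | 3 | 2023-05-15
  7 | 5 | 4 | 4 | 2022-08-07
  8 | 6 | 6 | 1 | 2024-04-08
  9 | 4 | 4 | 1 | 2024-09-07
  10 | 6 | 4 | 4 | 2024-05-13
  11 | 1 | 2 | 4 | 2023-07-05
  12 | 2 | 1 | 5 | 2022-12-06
SELECT name, price FROM products WHERE price < 62.22

Execution result:
name | price
Microphone | 60.04
Charger | 24.76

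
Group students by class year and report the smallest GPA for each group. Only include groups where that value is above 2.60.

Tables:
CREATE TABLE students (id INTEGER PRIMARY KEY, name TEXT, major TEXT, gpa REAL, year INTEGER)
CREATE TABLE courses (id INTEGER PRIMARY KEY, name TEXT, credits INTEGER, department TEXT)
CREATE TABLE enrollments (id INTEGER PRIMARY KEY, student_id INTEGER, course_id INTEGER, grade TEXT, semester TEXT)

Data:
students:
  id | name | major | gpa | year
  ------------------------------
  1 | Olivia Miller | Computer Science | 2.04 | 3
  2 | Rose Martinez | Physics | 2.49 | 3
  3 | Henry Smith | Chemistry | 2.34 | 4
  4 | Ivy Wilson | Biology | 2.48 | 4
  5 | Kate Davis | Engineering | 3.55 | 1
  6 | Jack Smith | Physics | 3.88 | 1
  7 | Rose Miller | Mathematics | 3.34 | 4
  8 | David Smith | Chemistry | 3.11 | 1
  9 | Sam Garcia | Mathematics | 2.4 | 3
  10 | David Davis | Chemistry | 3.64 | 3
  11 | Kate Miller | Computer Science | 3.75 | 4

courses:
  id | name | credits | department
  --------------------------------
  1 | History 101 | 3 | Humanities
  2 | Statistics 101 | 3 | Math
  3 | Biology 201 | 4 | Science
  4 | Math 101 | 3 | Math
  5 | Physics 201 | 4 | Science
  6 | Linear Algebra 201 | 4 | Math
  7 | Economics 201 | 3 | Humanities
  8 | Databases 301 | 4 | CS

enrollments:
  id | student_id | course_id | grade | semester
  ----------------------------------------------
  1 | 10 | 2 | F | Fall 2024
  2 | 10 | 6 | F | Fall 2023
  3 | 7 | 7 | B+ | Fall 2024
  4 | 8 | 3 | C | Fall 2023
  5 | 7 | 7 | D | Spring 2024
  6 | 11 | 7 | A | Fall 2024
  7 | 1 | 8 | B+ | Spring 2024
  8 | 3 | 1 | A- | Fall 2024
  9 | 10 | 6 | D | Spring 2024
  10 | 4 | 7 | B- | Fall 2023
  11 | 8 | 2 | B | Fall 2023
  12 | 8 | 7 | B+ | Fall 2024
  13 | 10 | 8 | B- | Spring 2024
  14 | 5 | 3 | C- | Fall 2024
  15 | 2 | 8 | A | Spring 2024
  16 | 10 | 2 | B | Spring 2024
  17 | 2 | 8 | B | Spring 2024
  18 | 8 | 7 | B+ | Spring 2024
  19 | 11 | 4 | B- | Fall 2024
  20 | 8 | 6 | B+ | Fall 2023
SELECT year, MIN(gpa) AS min_gpa FROM students GROUP BY year HAVING MIN(gpa) > 2.6

Execution result:
year | min_gpa
1 | 3.11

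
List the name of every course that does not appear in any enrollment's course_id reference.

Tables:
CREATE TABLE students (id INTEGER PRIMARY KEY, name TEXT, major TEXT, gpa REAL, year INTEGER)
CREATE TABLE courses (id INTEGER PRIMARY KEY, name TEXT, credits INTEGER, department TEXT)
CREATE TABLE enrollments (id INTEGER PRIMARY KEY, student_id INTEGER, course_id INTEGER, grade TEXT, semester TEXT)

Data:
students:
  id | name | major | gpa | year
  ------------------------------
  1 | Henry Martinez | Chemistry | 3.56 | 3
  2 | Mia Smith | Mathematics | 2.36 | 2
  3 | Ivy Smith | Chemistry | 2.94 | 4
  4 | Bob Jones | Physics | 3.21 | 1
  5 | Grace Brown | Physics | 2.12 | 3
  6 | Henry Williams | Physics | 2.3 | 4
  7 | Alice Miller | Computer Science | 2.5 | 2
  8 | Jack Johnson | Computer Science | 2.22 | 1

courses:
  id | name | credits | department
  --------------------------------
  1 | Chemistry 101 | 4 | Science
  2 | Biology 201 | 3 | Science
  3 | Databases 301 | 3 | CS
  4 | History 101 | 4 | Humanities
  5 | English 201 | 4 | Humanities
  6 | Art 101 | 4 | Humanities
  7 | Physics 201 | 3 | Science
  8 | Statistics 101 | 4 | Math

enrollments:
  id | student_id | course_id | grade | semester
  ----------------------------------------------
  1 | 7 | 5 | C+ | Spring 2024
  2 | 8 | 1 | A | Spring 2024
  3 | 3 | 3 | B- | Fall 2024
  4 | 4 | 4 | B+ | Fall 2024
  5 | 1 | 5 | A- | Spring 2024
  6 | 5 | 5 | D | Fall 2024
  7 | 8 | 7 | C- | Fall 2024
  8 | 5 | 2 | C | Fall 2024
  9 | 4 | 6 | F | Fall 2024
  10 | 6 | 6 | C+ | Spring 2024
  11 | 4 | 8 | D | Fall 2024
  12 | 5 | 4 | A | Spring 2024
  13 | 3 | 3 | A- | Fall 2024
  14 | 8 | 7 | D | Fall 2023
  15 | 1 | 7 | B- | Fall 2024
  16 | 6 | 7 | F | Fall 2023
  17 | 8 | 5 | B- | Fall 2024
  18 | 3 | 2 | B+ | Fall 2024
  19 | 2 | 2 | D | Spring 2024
SELECT p.name FROM courses p LEFT JOIN enrollments c ON c.course_id = p.id WHERE c.id IS NULL

Execution result:
(no rows)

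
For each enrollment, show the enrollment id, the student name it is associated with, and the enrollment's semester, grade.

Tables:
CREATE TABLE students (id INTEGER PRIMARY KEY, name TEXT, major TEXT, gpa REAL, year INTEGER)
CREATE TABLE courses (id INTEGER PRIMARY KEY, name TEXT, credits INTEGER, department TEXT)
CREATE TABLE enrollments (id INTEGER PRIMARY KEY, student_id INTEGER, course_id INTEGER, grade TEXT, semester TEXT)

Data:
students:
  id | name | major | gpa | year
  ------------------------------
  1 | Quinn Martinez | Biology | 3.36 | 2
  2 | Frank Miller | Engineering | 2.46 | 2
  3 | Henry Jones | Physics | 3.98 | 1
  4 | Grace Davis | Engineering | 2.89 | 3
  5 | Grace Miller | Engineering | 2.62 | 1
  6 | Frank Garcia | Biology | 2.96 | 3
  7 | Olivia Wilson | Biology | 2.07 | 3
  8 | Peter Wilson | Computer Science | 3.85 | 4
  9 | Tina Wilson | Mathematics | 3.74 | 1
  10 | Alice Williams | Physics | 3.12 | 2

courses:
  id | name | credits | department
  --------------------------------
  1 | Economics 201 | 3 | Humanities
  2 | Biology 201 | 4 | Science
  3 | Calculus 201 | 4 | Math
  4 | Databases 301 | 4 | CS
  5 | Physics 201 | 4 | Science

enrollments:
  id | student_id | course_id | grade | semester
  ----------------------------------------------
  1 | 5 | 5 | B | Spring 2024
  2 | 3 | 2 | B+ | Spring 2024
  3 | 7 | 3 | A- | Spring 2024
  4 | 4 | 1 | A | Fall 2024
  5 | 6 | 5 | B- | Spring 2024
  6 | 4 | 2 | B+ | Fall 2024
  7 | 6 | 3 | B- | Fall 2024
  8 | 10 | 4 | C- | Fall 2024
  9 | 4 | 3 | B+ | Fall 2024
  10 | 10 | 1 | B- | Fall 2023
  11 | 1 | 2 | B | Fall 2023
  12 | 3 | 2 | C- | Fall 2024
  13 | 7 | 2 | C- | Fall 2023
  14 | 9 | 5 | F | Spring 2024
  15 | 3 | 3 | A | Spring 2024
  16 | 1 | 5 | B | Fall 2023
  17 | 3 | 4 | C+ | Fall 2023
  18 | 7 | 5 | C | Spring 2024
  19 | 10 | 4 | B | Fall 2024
SELECT c.id, p.name AS student, c.semester, c.grade FROM enrollments c JOIN students p ON c.student_id = p.id

Execution result:
id | student | semester | grade
1 | Grace Miller | Spring 2024 | B
2 | Henry Jones | Spring 2024 | B+
3 | Olivia Wilson | Spring 2024 | A-
4 | Grace Davis | Fall 2024 | A
5 | Frank Garcia | Spring 2024 | B-
6 | Grace Davis | Fall 2024 | B+
7 | Frank Garcia | Fall 2024 | B-
8 | Alice Williams | Fall 2024 | C-
9 | Grace Davis | Fall 2024 | B+
10 | Alice Williams | Fall 2023 | B-
11 | Quinn Martinez | Fall 2023 | B
12 | Henry Jones | Fall 2024 | C-
13 | Olivia Wilson | Fall 2023 | C-
14 | Tina Wilson | Spring 2024 | F
15 | Henry Jones | Spring 2024 | A
16 | Quinn Martinez | Fall 2023 | B
17 | Henry Jones | Fall 2023 | C+
18 | Olivia Wilson | Spring 2024 | C
19 | Alice Williams | Fall 2024 | B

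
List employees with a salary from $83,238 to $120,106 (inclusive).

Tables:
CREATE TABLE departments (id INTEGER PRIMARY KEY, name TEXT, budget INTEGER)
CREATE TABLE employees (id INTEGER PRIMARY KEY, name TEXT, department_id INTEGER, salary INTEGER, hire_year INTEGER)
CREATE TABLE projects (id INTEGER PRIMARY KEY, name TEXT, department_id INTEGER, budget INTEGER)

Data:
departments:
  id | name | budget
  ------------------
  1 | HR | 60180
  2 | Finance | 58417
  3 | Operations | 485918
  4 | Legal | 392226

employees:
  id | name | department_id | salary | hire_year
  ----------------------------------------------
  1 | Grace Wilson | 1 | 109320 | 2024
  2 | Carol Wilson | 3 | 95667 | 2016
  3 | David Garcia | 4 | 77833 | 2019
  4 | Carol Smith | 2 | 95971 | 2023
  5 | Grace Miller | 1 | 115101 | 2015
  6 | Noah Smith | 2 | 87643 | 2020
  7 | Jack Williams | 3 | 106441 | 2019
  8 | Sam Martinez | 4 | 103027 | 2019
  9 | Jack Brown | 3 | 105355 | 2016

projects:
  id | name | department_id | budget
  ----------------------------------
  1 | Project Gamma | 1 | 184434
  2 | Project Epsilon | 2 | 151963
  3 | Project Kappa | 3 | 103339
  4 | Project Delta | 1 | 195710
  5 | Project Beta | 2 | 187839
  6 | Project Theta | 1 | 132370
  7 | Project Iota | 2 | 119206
SELECT name, salary FROM employees WHERE salary BETWEEN 83238 AND 120106

Execution result:
name | salary
Grace Wilson | 109320
Carol Wilson | 95667
Carol Smith | 95971
Grace Miller | 115101
Noah Smith | 87643
Jack Williams | 106441
Sam Martinez | 103027
Jack Brown | 105355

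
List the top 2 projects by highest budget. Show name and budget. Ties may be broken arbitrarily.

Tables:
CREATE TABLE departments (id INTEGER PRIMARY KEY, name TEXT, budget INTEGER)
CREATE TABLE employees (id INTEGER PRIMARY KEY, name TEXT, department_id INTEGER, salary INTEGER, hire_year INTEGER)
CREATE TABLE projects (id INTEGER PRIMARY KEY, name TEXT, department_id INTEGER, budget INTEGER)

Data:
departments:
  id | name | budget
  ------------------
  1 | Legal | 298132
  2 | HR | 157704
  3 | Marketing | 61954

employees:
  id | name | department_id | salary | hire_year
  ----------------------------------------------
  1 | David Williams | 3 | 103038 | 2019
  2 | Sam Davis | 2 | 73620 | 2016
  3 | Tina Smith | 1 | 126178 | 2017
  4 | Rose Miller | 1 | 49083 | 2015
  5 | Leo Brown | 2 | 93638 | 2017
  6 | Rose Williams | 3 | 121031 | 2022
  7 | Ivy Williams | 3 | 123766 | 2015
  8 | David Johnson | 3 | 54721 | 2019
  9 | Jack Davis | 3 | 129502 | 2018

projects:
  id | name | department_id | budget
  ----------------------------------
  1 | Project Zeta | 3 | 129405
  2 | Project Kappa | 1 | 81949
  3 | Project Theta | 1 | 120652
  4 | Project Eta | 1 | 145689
SELECT name, budget FROM projects ORDER BY budget DESC LIMIT 2

Execution result:
name | budget
Project Eta | 145689
Project Zeta | 129405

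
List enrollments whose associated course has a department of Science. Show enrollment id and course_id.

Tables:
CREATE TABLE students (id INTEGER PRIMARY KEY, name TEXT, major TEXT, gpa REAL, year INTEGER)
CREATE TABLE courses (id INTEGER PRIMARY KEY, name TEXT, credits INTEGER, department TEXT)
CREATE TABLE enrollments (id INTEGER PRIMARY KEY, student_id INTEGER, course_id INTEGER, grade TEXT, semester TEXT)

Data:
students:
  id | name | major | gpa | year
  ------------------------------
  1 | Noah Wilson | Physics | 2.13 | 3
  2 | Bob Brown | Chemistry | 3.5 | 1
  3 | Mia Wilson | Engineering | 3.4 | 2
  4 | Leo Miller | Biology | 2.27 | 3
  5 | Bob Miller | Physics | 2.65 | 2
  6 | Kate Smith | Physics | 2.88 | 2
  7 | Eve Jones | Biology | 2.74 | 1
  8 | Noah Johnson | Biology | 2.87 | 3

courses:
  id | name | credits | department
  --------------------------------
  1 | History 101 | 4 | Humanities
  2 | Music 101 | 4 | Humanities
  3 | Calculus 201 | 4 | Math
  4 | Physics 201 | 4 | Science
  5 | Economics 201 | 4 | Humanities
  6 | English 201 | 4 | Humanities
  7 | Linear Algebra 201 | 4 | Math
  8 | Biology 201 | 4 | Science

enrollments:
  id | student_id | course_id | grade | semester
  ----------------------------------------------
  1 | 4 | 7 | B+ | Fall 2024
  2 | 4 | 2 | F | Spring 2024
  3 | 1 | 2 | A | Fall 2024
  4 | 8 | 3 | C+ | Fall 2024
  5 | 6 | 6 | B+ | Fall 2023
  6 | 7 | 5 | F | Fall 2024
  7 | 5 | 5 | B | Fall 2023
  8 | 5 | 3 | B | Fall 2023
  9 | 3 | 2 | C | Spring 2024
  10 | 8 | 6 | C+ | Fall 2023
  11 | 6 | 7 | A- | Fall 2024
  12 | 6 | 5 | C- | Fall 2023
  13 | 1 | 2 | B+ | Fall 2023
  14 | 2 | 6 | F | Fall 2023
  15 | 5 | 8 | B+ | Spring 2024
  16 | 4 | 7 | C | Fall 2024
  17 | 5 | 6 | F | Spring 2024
SELECT id, course_id FROM enrollments WHERE course_id IN (SELECT id FROM courses WHERE department = 'Science')

Execution result:
id | course_id
15 | 8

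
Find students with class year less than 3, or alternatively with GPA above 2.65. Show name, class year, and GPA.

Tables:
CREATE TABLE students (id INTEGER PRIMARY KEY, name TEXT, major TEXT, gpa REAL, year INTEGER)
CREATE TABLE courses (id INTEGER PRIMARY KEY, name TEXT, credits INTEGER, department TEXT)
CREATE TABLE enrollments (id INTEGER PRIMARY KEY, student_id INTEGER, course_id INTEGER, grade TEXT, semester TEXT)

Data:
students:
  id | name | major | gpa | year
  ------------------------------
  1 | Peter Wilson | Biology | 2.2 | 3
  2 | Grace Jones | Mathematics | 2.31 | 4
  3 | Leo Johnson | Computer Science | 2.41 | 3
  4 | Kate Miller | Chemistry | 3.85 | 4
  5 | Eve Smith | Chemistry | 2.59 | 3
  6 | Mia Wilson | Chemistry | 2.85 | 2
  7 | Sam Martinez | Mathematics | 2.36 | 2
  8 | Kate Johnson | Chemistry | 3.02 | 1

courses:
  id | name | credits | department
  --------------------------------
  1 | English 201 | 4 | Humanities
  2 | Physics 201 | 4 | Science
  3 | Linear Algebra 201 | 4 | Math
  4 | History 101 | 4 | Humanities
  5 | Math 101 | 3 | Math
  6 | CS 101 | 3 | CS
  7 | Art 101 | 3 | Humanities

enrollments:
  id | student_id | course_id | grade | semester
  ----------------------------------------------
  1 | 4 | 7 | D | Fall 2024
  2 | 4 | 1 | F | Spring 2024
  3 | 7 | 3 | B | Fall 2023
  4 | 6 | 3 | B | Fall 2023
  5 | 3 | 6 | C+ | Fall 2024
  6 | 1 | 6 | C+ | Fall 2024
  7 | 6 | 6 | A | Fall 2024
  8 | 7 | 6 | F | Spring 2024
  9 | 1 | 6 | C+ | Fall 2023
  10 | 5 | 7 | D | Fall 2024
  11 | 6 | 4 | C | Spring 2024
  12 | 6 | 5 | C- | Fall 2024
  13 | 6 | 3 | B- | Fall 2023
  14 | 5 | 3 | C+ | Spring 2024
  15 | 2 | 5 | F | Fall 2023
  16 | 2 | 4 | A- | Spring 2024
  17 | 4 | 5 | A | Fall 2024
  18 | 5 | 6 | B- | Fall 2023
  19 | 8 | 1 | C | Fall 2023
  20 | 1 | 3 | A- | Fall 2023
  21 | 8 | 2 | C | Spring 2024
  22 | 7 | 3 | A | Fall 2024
SELECT name, year, gpa FROM students WHERE year < 3 OR gpa > 2.65

Execution result:
name | year | gpa
Kate Miller | 4 | 3.85
Mia Wilson | 2 | 2.85
Sam Martinez | 2 | 2.36
Kate Johnson | 1 | 3.02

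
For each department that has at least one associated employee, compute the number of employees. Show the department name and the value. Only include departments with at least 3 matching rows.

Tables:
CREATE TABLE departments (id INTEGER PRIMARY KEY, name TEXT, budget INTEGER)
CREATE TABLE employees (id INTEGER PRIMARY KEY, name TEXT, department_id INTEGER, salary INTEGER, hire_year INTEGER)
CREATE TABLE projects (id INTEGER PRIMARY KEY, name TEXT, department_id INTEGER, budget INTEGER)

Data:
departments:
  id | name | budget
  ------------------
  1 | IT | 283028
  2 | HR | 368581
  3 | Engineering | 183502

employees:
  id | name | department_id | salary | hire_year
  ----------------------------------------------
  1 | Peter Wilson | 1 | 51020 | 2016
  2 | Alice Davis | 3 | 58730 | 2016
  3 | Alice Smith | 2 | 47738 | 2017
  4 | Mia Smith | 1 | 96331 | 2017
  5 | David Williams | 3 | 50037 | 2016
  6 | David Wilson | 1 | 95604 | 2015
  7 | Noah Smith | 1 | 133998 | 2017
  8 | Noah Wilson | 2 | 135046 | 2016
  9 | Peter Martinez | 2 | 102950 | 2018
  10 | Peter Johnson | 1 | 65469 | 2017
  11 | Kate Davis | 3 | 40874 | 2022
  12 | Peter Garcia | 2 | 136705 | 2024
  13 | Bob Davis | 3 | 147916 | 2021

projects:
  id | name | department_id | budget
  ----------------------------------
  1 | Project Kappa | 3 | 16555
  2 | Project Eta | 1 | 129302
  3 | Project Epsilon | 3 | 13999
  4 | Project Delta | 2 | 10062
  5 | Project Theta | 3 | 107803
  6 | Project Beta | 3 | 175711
SELECT p.name, COUNT(*) AS n FROM employees c JOIN departments p ON c.department_id = p.id GROUP BY p.id, p.name HAVING COUNT(*) >= 3

Execution result:
name | n
IT | 5
HR | 4
Engineering | 4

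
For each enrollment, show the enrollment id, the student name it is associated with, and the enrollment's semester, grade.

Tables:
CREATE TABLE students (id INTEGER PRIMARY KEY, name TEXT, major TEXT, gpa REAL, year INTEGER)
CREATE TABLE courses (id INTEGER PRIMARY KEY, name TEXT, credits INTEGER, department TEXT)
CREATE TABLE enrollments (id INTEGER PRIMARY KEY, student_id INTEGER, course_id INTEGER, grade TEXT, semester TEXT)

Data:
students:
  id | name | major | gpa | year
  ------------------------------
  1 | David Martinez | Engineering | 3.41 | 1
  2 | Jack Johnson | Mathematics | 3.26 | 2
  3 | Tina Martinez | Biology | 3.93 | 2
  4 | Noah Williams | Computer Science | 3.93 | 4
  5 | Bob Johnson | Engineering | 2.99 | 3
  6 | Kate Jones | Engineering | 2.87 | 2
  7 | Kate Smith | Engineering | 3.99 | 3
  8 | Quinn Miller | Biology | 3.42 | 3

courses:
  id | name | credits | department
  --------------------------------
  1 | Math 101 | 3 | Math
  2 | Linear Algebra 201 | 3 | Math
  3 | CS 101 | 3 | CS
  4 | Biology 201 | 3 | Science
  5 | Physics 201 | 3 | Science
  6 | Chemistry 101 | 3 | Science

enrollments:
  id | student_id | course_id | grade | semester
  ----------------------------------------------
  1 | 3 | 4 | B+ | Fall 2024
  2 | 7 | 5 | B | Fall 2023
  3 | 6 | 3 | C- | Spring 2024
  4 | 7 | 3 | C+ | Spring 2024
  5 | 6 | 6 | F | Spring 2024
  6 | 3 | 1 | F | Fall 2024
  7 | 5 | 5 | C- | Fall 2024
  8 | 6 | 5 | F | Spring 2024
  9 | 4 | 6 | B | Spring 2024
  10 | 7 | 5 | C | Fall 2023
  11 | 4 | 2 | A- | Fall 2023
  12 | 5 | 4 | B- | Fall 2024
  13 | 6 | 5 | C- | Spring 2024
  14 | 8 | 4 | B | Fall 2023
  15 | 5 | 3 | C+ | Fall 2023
SELECT c.id, p.name AS student, c.semester, c.grade FROM enrollments c JOIN students p ON c.student_id = p.id

Execution result:
id | student | semester | grade
1 | Tina Martinez | Fall 2024 | B+
2 | Kate Smith | Fall 2023 | B
3 | Kate Jones | Spring 2024 | C-
4 | Kate Smith | Spring 2024 | C+
5 | Kate Jones | Spring 2024 | F
6 | Tina Martinez | Fall 2024 | F
7 | Bob Johnson | Fall 2024 | C-
8 | Kate Jones | Spring 2024 | F
9 | Noah Williams | Spring 2024 | B
10 | Kate Smith | Fall 2023 | C
11 | Noah Williams | Fall 2023 | A-
12 | Bob Johnson | Fall 2024 | B-
13 | Kate Jones | Spring 2024 | C-
14 | Quinn Miller | Fall 2023 | B
15 | Bob Johnson | Fall 2023 | C+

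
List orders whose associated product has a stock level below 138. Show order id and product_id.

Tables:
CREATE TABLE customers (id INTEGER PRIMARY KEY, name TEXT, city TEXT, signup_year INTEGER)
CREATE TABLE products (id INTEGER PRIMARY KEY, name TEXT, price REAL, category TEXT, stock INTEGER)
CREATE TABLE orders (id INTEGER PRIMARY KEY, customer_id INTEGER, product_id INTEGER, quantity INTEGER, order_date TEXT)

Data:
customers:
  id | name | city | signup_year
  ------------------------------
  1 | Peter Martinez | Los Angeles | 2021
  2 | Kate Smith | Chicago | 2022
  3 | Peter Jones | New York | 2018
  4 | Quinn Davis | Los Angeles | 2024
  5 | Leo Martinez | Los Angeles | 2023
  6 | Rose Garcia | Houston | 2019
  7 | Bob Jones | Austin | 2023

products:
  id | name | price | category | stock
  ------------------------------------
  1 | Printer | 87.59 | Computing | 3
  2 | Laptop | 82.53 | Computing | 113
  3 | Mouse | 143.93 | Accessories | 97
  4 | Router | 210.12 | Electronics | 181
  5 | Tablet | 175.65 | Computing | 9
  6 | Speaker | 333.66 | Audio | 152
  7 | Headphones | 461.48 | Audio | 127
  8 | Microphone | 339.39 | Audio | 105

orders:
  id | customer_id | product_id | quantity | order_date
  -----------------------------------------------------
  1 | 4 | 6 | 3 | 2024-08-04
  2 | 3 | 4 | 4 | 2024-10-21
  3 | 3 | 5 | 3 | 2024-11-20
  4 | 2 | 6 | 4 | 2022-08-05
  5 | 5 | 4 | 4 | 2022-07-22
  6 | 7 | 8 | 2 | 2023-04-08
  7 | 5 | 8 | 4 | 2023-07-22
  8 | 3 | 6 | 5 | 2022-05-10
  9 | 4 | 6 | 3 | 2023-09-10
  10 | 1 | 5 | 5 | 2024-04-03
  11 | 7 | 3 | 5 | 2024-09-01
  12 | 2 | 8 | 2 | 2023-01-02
SELECT id, product_id FROM orders WHERE product_id IN (SELECT id FROM products WHERE stock < 138)

Execution result:
id | product_id
3 | 5
6 | 8
7 | 8
10 | 5
11 | 3
12 | 8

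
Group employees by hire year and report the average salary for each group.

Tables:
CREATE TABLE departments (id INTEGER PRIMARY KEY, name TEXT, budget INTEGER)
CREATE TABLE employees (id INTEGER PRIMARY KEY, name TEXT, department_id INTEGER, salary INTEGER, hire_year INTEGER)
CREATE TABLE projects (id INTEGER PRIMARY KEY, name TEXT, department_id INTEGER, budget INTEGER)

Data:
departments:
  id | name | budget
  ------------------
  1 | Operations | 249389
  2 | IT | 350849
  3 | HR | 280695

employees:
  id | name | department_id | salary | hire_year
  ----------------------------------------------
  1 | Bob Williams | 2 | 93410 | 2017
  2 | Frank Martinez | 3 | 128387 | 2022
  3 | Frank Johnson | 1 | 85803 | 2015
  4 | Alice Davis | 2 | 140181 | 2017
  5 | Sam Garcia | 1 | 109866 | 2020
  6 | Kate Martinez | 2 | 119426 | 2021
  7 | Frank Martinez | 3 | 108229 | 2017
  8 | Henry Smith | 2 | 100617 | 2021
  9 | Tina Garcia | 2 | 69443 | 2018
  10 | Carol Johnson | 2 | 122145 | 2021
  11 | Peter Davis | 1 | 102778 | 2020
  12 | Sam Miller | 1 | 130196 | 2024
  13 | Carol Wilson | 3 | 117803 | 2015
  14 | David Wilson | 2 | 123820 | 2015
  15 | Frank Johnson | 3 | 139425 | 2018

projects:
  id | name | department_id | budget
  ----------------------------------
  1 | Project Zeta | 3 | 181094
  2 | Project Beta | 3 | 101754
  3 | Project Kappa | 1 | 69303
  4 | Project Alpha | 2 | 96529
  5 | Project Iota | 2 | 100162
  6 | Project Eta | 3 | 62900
SELECT hire_year, AVG(salary) AS avg_salary FROM employees GROUP BY hire_year

Execution result:
hire_year | avg_salary
2015 | 109142.00
2017 | 113940.00
2018 | 104434.00
2020 | 106322.00
2021 | 114062.67
2022 | 128387.00
2024 | 130196.00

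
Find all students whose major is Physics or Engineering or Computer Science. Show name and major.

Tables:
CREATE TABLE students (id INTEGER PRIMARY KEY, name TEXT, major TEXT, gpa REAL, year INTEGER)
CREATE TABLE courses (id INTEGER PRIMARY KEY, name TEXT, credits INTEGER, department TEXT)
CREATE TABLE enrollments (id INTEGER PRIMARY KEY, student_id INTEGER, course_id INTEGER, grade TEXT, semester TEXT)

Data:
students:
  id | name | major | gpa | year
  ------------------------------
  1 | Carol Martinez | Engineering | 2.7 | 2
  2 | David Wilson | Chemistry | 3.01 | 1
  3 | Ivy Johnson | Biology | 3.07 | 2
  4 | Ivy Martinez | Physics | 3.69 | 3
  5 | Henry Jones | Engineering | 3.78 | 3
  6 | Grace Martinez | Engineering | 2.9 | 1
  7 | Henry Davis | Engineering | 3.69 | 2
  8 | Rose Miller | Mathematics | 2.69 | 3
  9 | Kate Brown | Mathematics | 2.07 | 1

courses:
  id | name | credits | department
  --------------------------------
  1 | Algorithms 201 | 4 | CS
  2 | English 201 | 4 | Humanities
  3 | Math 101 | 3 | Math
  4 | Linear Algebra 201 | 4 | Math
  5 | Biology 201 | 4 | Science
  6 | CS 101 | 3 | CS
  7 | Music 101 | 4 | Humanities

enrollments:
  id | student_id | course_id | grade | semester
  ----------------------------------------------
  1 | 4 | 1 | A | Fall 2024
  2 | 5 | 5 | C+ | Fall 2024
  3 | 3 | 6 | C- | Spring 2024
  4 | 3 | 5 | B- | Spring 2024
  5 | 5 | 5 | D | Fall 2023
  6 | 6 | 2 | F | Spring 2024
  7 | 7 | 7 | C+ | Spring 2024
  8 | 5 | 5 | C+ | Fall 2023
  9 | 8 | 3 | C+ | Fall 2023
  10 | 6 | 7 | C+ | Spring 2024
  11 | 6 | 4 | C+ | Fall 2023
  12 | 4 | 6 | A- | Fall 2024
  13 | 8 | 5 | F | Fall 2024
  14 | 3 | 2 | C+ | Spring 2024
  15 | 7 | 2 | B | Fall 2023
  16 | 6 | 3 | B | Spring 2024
SELECT name, major FROM students WHERE major IN ('Physics', 'Engineering', 'Computer Science')

Execution result:
name | major
Carol Martinez | Engineering
Ivy Martinez | Physics
Henry Jones | Engineering
Grace Martinez | Engineering
Henry Davis | Engineering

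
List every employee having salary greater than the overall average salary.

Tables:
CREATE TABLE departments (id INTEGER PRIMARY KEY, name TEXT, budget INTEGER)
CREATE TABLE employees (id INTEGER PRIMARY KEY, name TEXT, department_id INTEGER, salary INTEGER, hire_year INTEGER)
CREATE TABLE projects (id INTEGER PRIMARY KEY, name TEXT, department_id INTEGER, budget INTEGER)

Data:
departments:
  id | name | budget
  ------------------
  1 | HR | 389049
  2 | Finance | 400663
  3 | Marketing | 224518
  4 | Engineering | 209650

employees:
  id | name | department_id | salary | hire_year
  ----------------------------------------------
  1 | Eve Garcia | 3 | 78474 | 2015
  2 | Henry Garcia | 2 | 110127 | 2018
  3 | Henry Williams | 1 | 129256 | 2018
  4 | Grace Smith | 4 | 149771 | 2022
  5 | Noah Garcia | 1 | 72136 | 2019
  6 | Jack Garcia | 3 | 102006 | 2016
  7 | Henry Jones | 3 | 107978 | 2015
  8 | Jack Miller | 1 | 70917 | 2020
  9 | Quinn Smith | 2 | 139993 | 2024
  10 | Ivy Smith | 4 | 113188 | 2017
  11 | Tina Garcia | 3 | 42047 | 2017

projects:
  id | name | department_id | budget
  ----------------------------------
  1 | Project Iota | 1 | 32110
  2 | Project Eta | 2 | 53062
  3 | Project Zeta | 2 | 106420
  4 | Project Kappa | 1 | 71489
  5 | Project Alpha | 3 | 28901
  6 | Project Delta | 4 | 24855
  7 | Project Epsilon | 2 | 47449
SELECT name, salary FROM employees WHERE salary > (SELECT AVG(salary) FROM employees)

Execution result:
name | salary
Henry Garcia | 110127
Henry Williams | 129256
Grace Smith | 149771
Jack Garcia | 102006
Henry Jones | 107978
Quinn Smith | 139993
Ivy Smith | 113188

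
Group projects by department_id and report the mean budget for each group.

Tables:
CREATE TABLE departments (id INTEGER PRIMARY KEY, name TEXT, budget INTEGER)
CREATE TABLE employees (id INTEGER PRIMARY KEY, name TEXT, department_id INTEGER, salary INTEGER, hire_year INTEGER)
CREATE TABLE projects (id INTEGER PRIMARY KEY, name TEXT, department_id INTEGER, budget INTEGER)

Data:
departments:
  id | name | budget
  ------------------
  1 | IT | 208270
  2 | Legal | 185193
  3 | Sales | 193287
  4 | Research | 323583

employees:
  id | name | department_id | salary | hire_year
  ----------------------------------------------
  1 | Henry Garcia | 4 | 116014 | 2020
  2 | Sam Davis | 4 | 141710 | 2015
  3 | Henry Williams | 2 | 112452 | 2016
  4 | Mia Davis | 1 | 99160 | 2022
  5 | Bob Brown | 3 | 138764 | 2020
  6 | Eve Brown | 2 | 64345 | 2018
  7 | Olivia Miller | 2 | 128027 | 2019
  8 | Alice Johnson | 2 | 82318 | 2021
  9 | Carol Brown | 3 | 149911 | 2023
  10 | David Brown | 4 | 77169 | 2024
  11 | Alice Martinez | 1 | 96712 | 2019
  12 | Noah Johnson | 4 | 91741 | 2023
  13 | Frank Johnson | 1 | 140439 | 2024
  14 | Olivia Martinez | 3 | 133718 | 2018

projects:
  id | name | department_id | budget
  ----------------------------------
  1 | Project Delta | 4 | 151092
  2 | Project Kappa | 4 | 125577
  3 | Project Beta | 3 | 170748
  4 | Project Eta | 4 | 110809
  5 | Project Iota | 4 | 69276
SELECT department_id, AVG(budget) AS avg_budget FROM projects GROUP BY department_id

Execution result:
department_id | avg_budget
3 | 170748.00
4 | 114188.50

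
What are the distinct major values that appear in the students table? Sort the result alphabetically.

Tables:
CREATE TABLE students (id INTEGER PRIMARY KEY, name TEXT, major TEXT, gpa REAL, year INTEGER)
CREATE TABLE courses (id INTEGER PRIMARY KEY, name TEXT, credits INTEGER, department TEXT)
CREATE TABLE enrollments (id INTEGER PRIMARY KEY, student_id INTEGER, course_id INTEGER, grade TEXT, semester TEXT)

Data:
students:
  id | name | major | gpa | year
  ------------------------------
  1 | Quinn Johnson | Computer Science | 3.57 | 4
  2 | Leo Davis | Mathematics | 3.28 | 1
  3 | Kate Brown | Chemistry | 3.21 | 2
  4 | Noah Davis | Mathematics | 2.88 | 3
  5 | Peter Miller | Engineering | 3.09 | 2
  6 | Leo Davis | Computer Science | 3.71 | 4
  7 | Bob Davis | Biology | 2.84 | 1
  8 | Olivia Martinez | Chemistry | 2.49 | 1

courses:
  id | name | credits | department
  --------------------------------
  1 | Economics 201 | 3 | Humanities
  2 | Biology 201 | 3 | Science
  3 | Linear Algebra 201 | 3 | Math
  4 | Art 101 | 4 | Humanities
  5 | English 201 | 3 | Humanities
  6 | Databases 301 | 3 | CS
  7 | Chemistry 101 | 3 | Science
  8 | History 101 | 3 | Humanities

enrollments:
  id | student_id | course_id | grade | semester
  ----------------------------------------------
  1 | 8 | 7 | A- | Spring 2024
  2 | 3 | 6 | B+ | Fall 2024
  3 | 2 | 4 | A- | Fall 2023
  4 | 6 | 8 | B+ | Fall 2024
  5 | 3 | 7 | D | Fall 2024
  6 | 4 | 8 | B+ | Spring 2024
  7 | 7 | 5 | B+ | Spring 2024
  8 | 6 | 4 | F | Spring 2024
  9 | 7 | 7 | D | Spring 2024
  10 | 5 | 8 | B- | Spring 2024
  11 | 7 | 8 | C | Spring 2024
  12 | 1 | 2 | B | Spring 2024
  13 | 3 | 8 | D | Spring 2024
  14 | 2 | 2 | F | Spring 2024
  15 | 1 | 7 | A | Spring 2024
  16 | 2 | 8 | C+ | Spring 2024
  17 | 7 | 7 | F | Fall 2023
SELECT DISTINCT major FROM students ORDER BY major

Execution result:
major
Biology
Chemistry
Computer Science
Engineering
Mathematics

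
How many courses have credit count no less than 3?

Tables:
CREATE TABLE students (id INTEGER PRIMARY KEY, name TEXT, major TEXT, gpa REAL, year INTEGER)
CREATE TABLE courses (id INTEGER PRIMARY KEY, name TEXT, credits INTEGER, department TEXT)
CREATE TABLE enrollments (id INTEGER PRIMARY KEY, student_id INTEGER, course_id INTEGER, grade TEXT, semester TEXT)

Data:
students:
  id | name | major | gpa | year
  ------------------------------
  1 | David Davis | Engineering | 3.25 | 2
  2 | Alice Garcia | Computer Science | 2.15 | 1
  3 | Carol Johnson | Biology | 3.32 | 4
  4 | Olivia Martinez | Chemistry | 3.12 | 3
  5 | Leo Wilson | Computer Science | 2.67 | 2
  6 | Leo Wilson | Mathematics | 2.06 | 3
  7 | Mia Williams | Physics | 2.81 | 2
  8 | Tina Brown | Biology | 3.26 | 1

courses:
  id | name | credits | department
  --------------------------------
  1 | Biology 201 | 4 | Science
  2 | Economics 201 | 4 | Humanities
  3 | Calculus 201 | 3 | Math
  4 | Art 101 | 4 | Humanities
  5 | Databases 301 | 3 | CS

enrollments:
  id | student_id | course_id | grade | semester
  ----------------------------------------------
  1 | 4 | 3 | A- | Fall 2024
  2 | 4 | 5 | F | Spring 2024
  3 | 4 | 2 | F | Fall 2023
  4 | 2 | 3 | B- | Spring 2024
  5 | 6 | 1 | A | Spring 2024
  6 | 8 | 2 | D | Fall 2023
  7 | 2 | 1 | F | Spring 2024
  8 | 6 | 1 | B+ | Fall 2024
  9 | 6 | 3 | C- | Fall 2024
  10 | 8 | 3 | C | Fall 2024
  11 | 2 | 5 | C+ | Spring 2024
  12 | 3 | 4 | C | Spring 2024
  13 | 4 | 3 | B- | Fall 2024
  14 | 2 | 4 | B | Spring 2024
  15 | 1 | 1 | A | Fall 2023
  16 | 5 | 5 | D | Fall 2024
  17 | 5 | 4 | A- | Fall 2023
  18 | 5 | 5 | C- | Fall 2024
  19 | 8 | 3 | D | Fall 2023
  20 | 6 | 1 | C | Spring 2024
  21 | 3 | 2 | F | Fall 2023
SELECT COUNT(*) FROM courses WHERE credits >= 3

Execution result:
5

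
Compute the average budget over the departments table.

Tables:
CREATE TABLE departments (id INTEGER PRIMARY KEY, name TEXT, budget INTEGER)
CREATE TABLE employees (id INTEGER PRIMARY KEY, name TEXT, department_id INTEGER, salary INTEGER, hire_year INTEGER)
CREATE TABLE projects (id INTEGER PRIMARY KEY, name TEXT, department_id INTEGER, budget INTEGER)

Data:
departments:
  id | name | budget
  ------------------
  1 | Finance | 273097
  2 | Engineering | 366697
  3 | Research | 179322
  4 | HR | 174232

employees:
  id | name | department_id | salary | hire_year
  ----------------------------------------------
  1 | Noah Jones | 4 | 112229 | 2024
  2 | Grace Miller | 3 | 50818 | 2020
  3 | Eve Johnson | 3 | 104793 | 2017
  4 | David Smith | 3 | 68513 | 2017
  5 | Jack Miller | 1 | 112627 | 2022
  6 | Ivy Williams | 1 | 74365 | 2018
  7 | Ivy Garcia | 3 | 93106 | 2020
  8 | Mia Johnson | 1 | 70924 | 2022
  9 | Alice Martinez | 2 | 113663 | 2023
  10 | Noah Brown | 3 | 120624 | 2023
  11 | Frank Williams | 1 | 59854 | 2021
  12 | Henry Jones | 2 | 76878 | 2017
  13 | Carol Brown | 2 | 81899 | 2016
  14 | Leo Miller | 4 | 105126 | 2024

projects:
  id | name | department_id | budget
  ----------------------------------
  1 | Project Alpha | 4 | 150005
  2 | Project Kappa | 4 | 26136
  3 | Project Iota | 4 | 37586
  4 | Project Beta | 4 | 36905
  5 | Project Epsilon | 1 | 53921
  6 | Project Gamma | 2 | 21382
SELECT AVG(budget) FROM departments

Execution result:
248337.00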